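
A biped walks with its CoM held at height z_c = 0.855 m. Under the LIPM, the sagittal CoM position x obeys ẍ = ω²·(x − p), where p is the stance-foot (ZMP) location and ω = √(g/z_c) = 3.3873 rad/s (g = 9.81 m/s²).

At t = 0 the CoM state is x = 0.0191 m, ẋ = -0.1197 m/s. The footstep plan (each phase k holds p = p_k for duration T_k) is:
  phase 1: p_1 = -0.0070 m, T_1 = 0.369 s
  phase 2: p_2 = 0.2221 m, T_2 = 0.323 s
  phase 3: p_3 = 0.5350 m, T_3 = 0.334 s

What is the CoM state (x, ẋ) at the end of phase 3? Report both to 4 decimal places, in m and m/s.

x = -1.2216, ẋ = -5.5307

phase 1: p=-0.0070, T=0.369, ωT=1.249914, cosh=1.888286, sinh=1.601756; start (x,ẋ)=(0.019100, -0.119700) → end (x,ẋ)=(-0.014318, -0.084419)
phase 2: p=0.2221, T=0.323, ωT=1.094098, cosh=1.660664, sinh=1.325823; start (x,ẋ)=(-0.014318, -0.084419) → end (x,ẋ)=(-0.203554, -1.201937)
phase 3: p=0.5350, T=0.334, ωT=1.131358, cosh=1.711229, sinh=1.388635; start (x,ẋ)=(-0.203554, -1.201937) → end (x,ẋ)=(-1.221573, -5.530743)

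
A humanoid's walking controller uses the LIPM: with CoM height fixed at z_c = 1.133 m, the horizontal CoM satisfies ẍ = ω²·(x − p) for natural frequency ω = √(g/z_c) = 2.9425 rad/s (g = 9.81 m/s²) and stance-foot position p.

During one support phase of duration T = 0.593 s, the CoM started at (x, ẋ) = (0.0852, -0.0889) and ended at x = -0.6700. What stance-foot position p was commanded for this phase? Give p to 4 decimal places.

p = 0.4295

ωT = 2.9425·0.593 = 1.744902; cosh(ωT) = 2.950003, sinh(ωT) = 2.775341
x(T) = p + (x₀−p)·cosh(ωT) + (ẋ₀/ω)·sinh(ωT) ⇒ p·(1 − cosh) = x(T) − x₀·cosh − (ẋ₀/ω)·sinh
numerator   = -0.6700 − (0.0852)·2.950003 − (-0.0889/2.9425)·2.775341 = -0.837491
denominator = 1 − 2.950003 = -1.950003
p = -0.837491 / -1.950003 = 0.4295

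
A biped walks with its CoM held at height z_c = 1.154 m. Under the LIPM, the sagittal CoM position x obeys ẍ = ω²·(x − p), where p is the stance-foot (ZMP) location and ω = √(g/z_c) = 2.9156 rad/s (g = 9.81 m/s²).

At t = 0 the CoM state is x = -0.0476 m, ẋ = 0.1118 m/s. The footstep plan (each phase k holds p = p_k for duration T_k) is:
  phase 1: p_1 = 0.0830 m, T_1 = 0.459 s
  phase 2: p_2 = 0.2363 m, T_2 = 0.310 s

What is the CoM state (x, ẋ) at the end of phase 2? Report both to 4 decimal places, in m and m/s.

phase 1: p=0.0830, T=0.459, ωT=1.338260, cosh=2.037354, sinh=1.775052; start (x,ẋ)=(-0.047600, 0.111800) → end (x,ẋ)=(-0.115013, -0.448123)
phase 2: p=0.2363, T=0.310, ωT=0.903836, cosh=1.437035, sinh=1.032022; start (x,ẋ)=(-0.115013, -0.448123) → end (x,ẋ)=(-0.427169, -1.701057)

x = -0.4272, ẋ = -1.7011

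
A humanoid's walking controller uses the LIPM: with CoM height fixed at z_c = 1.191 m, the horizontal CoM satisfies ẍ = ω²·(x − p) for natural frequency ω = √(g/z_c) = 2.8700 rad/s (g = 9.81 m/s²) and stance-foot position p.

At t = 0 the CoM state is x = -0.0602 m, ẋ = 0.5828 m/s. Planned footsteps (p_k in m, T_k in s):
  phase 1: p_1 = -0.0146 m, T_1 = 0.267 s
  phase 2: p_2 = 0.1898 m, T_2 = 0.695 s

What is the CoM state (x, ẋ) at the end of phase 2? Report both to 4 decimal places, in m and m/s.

phase 1: p=-0.0146, T=0.267, ωT=0.766290, cosh=1.308251, sinh=0.843517; start (x,ẋ)=(-0.060200, 0.582800) → end (x,ẋ)=(0.097034, 0.652056)
phase 2: p=0.1898, T=0.695, ωT=1.994650, cosh=3.742846, sinh=3.606784; start (x,ẋ)=(0.097034, 0.652056) → end (x,ẋ)=(0.662041, 1.480276)

x = 0.6620, ẋ = 1.4803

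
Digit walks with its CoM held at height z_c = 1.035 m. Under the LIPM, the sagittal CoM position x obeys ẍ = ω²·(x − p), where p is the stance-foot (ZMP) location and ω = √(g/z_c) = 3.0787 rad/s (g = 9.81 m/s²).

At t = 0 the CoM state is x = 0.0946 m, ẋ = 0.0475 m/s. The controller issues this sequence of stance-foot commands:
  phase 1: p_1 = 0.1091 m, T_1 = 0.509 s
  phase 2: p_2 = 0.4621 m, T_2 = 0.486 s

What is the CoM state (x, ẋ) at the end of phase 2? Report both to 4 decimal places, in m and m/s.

x = -0.3563, ẋ = -2.2717

phase 1: p=0.1091, T=0.509, ωT=1.567058, cosh=2.500594, sinh=2.291936; start (x,ẋ)=(0.094600, 0.047500) → end (x,ẋ)=(0.108203, 0.016464)
phase 2: p=0.4621, T=0.486, ωT=1.496248, cosh=2.344438, sinh=2.120469; start (x,ẋ)=(0.108203, 0.016464) → end (x,ẋ)=(-0.356251, -2.271745)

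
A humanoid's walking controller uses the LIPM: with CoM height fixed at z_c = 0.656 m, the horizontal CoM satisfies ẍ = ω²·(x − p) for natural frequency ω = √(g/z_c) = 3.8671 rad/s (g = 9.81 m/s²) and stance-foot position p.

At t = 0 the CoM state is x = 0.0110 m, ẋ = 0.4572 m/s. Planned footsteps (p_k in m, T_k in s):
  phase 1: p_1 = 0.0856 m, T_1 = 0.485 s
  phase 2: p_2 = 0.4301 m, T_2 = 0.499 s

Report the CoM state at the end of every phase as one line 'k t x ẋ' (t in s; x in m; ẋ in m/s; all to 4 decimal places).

1 0.4850 0.2131 0.6075
2 0.9840 0.1968 -0.6921

phase 1: p=0.0856, T=0.485, ωT=1.875544, cosh=3.338818, sinh=3.185546; start (x,ẋ)=(0.011000, 0.457200) → end (x,ẋ)=(0.213145, 0.607523)
phase 2: p=0.4301, T=0.499, ωT=1.929683, cosh=3.516260, sinh=3.371066; start (x,ẋ)=(0.213145, 0.607523) → end (x,ẋ)=(0.196827, -0.692065)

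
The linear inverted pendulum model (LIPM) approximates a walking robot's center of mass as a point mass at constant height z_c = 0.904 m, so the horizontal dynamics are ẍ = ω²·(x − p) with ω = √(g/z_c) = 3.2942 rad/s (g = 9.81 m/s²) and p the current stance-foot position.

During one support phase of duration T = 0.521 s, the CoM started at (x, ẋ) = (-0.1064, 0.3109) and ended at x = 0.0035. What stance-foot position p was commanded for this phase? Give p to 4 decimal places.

ωT = 3.2942·0.521 = 1.716278; cosh(ωT) = 2.871758, sinh(ωT) = 2.692024
x(T) = p + (x₀−p)·cosh(ωT) + (ẋ₀/ω)·sinh(ωT) ⇒ p·(1 − cosh) = x(T) − x₀·cosh − (ẋ₀/ω)·sinh
numerator   = 0.0035 − (-0.1064)·2.871758 − (0.3109/3.2942)·2.692024 = 0.054987
denominator = 1 − 2.871758 = -1.871758
p = 0.054987 / -1.871758 = -0.0294

p = -0.0294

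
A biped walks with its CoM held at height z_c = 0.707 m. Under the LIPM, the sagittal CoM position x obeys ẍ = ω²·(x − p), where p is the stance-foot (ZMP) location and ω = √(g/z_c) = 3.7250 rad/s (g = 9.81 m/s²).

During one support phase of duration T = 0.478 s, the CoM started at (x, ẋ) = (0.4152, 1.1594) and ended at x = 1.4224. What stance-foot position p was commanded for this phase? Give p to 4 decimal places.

p = 0.3615

ωT = 3.7250·0.478 = 1.780550; cosh(ωT) = 3.050832, sinh(ωT) = 2.882287
x(T) = p + (x₀−p)·cosh(ωT) + (ẋ₀/ω)·sinh(ωT) ⇒ p·(1 − cosh) = x(T) − x₀·cosh − (ẋ₀/ω)·sinh
numerator   = 1.4224 − (0.4152)·3.050832 − (1.1594/3.7250)·2.882287 = -0.741412
denominator = 1 − 3.050832 = -2.050832
p = -0.741412 / -2.050832 = 0.3615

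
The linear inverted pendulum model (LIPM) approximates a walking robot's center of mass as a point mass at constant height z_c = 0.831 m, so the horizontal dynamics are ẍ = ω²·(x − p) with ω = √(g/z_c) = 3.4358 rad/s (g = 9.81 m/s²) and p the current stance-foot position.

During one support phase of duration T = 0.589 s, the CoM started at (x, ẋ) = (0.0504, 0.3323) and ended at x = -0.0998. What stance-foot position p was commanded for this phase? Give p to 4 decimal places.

ωT = 3.4358·0.589 = 2.023686; cosh(ωT) = 3.849166, sinh(ωT) = 3.716998
x(T) = p + (x₀−p)·cosh(ωT) + (ẋ₀/ω)·sinh(ωT) ⇒ p·(1 − cosh) = x(T) − x₀·cosh − (ẋ₀/ω)·sinh
numerator   = -0.0998 − (0.0504)·3.849166 − (0.3323/3.4358)·3.716998 = -0.653295
denominator = 1 − 3.849166 = -2.849166
p = -0.653295 / -2.849166 = 0.2293

p = 0.2293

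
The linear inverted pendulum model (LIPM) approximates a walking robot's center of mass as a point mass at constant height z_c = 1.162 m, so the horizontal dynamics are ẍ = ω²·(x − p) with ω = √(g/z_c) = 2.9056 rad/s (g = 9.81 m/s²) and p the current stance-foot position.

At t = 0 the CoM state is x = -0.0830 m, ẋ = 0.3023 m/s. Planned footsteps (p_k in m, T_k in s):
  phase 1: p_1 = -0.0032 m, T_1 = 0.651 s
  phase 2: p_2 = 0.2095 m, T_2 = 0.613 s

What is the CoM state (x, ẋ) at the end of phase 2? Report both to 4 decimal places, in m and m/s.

phase 1: p=-0.0032, T=0.651, ωT=1.891546, cosh=3.390223, sinh=3.239384; start (x,ẋ)=(-0.083000, 0.302300) → end (x,ẋ)=(0.063287, 0.273758)
phase 2: p=0.2095, T=0.613, ωT=1.781133, cosh=3.052512, sinh=2.884065; start (x,ẋ)=(0.063287, 0.273758) → end (x,ẋ)=(0.034913, -0.389603)

x = 0.0349, ẋ = -0.3896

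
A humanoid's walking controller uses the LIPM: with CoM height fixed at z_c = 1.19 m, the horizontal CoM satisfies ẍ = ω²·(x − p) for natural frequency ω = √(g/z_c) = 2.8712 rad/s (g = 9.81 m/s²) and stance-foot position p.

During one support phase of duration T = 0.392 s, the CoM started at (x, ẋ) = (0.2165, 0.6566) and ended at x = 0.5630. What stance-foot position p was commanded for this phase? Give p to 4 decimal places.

ωT = 2.8712·0.392 = 1.125510; cosh(ωT) = 1.703138, sinh(ωT) = 1.378651
x(T) = p + (x₀−p)·cosh(ωT) + (ẋ₀/ω)·sinh(ωT) ⇒ p·(1 − cosh) = x(T) − x₀·cosh − (ẋ₀/ω)·sinh
numerator   = 0.5630 − (0.2165)·1.703138 − (0.6566/2.8712)·1.378651 = -0.121006
denominator = 1 − 1.703138 = -0.703138
p = -0.121006 / -0.703138 = 0.1721

p = 0.1721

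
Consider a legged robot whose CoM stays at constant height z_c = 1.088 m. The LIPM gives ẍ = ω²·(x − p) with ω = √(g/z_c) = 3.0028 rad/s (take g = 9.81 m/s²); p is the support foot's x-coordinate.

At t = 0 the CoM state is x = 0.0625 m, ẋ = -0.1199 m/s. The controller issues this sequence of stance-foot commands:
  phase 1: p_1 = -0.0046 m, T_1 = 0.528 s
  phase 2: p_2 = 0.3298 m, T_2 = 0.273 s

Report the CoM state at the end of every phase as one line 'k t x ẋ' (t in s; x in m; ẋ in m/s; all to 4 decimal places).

1 0.5280 0.0727 0.1662
2 0.8010 0.0320 -0.4810

phase 1: p=-0.0046, T=0.528, ωT=1.585478, cosh=2.543238, sinh=2.338388; start (x,ẋ)=(0.062500, -0.119900) → end (x,ẋ)=(0.072681, 0.166223)
phase 2: p=0.3298, T=0.273, ωT=0.819764, cosh=1.355250, sinh=0.914715; start (x,ẋ)=(0.072681, 0.166223) → end (x,ẋ)=(0.031974, -0.480957)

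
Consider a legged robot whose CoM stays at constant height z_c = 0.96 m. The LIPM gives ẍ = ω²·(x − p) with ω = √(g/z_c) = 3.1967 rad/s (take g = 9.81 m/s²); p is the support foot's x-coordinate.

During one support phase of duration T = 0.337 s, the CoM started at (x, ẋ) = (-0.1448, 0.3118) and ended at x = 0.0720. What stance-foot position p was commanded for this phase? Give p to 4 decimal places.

ωT = 3.1967·0.337 = 1.077288; cosh(ωT) = 1.638611, sinh(ωT) = 1.298093
x(T) = p + (x₀−p)·cosh(ωT) + (ẋ₀/ω)·sinh(ωT) ⇒ p·(1 − cosh) = x(T) − x₀·cosh − (ẋ₀/ω)·sinh
numerator   = 0.0720 − (-0.1448)·1.638611 − (0.3118/3.1967)·1.298093 = 0.182657
denominator = 1 − 1.638611 = -0.638611
p = 0.182657 / -0.638611 = -0.2860

p = -0.2860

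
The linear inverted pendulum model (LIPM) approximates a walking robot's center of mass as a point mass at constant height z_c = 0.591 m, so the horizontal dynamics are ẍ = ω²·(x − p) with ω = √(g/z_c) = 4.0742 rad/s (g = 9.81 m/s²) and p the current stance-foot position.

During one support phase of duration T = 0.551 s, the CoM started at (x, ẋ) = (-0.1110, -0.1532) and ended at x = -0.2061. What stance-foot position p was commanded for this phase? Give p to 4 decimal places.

p = -0.1323

ωT = 4.0742·0.551 = 2.244884; cosh(ωT) = 4.772631, sinh(ωT) = 4.666691
x(T) = p + (x₀−p)·cosh(ωT) + (ẋ₀/ω)·sinh(ωT) ⇒ p·(1 − cosh) = x(T) − x₀·cosh − (ẋ₀/ω)·sinh
numerator   = -0.2061 − (-0.1110)·4.772631 − (-0.1532/4.0742)·4.666691 = 0.499141
denominator = 1 − 4.772631 = -3.772631
p = 0.499141 / -3.772631 = -0.1323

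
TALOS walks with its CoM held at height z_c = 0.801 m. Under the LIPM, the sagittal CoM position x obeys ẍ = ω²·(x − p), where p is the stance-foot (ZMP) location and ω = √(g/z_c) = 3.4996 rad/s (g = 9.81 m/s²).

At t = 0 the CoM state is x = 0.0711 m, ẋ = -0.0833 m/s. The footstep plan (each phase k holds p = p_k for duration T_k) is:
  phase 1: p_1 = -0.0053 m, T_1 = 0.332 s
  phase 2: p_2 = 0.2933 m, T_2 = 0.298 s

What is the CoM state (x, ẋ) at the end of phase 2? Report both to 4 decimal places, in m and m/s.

x = 0.0611, ẋ = -0.4831

phase 1: p=-0.0053, T=0.332, ωT=1.161867, cosh=1.754398, sinh=1.441497; start (x,ẋ)=(0.071100, -0.083300) → end (x,ẋ)=(0.094424, 0.239271)
phase 2: p=0.2933, T=0.298, ωT=1.042881, cosh=1.594909, sinh=1.242471; start (x,ẋ)=(0.094424, 0.239271) → end (x,ẋ)=(0.061061, -0.483126)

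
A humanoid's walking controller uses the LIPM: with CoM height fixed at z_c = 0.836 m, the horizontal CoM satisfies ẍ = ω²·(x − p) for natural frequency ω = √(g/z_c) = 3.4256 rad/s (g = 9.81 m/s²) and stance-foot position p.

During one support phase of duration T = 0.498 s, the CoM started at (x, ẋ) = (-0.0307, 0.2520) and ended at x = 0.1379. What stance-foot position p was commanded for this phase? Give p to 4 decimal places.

p = -0.0159

ωT = 3.4256·0.498 = 1.705949; cosh(ωT) = 2.844104, sinh(ωT) = 2.662504
x(T) = p + (x₀−p)·cosh(ωT) + (ẋ₀/ω)·sinh(ωT) ⇒ p·(1 − cosh) = x(T) − x₀·cosh − (ẋ₀/ω)·sinh
numerator   = 0.1379 − (-0.0307)·2.844104 − (0.2520/3.4256)·2.662504 = 0.029350
denominator = 1 − 2.844104 = -1.844104
p = 0.029350 / -1.844104 = -0.0159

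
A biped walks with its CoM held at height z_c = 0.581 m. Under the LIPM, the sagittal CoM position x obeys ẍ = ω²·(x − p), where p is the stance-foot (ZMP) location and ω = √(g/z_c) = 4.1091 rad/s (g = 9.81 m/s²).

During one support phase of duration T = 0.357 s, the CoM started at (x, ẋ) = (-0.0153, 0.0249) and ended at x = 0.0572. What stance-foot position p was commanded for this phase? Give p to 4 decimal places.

p = -0.0621

ωT = 4.1091·0.357 = 1.466949; cosh(ωT) = 2.283306, sinh(ωT) = 2.052678
x(T) = p + (x₀−p)·cosh(ωT) + (ẋ₀/ω)·sinh(ωT) ⇒ p·(1 − cosh) = x(T) − x₀·cosh − (ẋ₀/ω)·sinh
numerator   = 0.0572 − (-0.0153)·2.283306 − (0.0249/4.1091)·2.052678 = 0.079696
denominator = 1 − 2.283306 = -1.283306
p = 0.079696 / -1.283306 = -0.0621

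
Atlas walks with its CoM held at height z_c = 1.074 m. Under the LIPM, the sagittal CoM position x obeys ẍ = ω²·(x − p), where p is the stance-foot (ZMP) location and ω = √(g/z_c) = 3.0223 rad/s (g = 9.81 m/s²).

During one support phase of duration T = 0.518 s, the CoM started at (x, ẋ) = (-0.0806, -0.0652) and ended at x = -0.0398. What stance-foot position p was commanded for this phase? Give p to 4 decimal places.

ωT = 3.0223·0.518 = 1.565551; cosh(ωT) = 2.497143, sinh(ωT) = 2.288170
x(T) = p + (x₀−p)·cosh(ωT) + (ẋ₀/ω)·sinh(ωT) ⇒ p·(1 − cosh) = x(T) − x₀·cosh − (ẋ₀/ω)·sinh
numerator   = -0.0398 − (-0.0806)·2.497143 − (-0.0652/3.0223)·2.288170 = 0.210832
denominator = 1 − 2.497143 = -1.497143
p = 0.210832 / -1.497143 = -0.1408

p = -0.1408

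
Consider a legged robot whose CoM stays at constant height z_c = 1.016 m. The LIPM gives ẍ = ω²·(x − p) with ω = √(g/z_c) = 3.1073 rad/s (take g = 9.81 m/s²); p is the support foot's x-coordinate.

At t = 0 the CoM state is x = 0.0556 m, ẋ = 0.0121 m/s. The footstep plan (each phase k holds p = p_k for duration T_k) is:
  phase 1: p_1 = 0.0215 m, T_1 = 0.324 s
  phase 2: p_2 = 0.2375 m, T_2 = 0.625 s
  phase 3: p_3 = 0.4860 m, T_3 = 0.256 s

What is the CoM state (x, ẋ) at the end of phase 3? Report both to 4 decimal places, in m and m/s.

phase 1: p=0.0215, T=0.324, ωT=1.006765, cosh=1.551066, sinh=1.185667; start (x,ẋ)=(0.055600, 0.012100) → end (x,ẋ)=(0.079008, 0.144400)
phase 2: p=0.2375, T=0.625, ωT=1.942063, cosh=3.558263, sinh=3.414855; start (x,ẋ)=(0.079008, 0.144400) → end (x,ẋ)=(-0.167762, -1.167938)
phase 3: p=0.4860, T=0.256, ωT=0.795469, cosh=1.333424, sinh=0.882055; start (x,ẋ)=(-0.167762, -1.167938) → end (x,ẋ)=(-0.717280, -3.349195)

x = -0.7173, ẋ = -3.3492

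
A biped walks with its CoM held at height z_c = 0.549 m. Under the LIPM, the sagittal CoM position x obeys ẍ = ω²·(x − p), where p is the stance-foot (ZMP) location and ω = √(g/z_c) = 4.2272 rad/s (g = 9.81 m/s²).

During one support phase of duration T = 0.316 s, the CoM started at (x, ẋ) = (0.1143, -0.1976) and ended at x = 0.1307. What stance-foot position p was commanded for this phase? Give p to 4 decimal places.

ωT = 4.2272·0.316 = 1.335795; cosh(ωT) = 2.032984, sinh(ωT) = 1.770035
x(T) = p + (x₀−p)·cosh(ωT) + (ẋ₀/ω)·sinh(ωT) ⇒ p·(1 − cosh) = x(T) − x₀·cosh − (ẋ₀/ω)·sinh
numerator   = 0.1307 − (0.1143)·2.032984 − (-0.1976/4.2272)·1.770035 = -0.018930
denominator = 1 − 2.032984 = -1.032984
p = -0.018930 / -1.032984 = 0.0183

p = 0.0183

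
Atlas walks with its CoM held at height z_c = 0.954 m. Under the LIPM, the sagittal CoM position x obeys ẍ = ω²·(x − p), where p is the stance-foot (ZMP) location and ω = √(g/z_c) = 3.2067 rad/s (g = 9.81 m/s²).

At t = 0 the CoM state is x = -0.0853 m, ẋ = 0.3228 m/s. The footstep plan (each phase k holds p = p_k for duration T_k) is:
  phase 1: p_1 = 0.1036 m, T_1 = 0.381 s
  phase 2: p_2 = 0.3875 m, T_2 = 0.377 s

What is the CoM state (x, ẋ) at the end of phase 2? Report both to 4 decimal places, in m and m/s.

x = -0.6446, ẋ = -2.9562

phase 1: p=0.1036, T=0.381, ωT=1.221753, cosh=1.843921, sinh=1.549208; start (x,ẋ)=(-0.085300, 0.322800) → end (x,ẋ)=(-0.088767, -0.343208)
phase 2: p=0.3875, T=0.377, ωT=1.208926, cosh=1.824201, sinh=1.525683; start (x,ẋ)=(-0.088767, -0.343208) → end (x,ẋ)=(-0.644598, -2.956173)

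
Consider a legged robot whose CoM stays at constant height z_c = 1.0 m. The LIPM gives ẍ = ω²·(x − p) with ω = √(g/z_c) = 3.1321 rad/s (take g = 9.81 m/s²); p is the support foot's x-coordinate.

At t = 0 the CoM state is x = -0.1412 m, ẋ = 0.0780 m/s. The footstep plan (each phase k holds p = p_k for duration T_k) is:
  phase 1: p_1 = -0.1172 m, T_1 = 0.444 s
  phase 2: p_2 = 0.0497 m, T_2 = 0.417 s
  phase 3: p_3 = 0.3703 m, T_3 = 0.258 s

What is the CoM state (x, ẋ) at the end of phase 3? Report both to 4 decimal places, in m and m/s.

x = -0.7478, ẋ = -2.9866

phase 1: p=-0.1172, T=0.444, ωT=1.390652, cosh=2.133192, sinh=1.884279; start (x,ẋ)=(-0.141200, 0.078000) → end (x,ẋ)=(-0.121472, 0.024747)
phase 2: p=0.0497, T=0.417, ωT=1.306086, cosh=1.981287, sinh=1.710408; start (x,ẋ)=(-0.121472, 0.024747) → end (x,ẋ)=(-0.275926, -0.867965)
phase 3: p=0.3703, T=0.258, ωT=0.808082, cosh=1.344656, sinh=0.898944; start (x,ẋ)=(-0.275926, -0.867965) → end (x,ẋ)=(-0.747766, -2.986617)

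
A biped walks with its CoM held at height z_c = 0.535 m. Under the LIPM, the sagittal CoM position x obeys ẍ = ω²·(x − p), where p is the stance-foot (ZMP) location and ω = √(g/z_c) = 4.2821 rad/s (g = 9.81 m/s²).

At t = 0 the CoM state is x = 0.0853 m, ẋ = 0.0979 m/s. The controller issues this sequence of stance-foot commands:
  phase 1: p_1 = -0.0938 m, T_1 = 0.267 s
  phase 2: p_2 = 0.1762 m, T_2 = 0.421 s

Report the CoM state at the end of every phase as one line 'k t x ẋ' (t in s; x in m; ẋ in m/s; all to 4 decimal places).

1 0.2670 0.2479 1.2499
2 0.6880 1.2609 4.8002

phase 1: p=-0.0938, T=0.267, ωT=1.143321, cosh=1.727964, sinh=1.409205; start (x,ẋ)=(0.085300, 0.097900) → end (x,ẋ)=(0.247896, 1.249921)
phase 2: p=0.1762, T=0.421, ωT=1.802764, cosh=3.115618, sinh=2.950775; start (x,ẋ)=(0.247896, 1.249921) → end (x,ẋ)=(1.260893, 4.800196)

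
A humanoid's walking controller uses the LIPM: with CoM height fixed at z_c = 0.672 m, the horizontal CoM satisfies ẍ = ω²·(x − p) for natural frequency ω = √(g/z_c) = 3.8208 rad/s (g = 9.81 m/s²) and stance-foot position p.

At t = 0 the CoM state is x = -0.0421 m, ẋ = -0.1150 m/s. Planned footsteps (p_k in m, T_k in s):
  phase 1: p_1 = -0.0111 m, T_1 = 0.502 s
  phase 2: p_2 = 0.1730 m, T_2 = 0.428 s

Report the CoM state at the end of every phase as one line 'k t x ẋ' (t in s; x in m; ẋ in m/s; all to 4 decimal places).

1 0.5020 -0.2191 -0.7943
2 0.9300 -1.3843 -5.8131

phase 1: p=-0.0111, T=0.502, ωT=1.918042, cosh=3.477254, sinh=3.330360; start (x,ẋ)=(-0.042100, -0.115000) → end (x,ẋ)=(-0.219133, -0.794348)
phase 2: p=0.1730, T=0.428, ωT=1.635302, cosh=2.662951, sinh=2.468058; start (x,ẋ)=(-0.219133, -0.794348) → end (x,ẋ)=(-1.384344, -5.813111)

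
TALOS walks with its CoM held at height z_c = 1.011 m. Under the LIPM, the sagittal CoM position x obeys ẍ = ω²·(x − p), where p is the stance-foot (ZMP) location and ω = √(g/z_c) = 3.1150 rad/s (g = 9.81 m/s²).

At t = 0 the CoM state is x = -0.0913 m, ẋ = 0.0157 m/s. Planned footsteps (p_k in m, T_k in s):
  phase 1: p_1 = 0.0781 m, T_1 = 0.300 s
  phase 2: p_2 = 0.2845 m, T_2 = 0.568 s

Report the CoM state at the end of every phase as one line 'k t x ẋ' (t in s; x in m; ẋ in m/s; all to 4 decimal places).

phase 1: p=0.0781, T=0.300, ωT=0.934500, cosh=1.469361, sinh=1.076579; start (x,ẋ)=(-0.091300, 0.015700) → end (x,ẋ)=(-0.165384, -0.545021)
phase 2: p=0.2845, T=0.568, ωT=1.769320, cosh=3.018656, sinh=2.848207; start (x,ẋ)=(-0.165384, -0.545021) → end (x,ẋ)=(-1.571885, -5.636674)

1 0.3000 -0.1654 -0.5450
2 0.8680 -1.5719 -5.6367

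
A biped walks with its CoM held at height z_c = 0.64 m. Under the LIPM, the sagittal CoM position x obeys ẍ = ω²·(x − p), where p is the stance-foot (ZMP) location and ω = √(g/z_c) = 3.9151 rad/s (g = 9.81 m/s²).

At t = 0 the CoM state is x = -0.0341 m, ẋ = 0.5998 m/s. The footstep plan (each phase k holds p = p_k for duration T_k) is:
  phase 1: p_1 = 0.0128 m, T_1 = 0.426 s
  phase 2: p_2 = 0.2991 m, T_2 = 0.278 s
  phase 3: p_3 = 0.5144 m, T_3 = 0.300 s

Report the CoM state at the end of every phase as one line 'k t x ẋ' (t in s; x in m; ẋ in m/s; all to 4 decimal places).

1 0.4260 0.2757 1.1769
2 0.7040 0.6561 1.8248
3 1.0040 1.4478 4.0469

phase 1: p=0.0128, T=0.426, ωT=1.667833, cosh=2.744661, sinh=2.556006; start (x,ẋ)=(-0.034100, 0.599800) → end (x,ẋ)=(0.275660, 1.176919)
phase 2: p=0.2991, T=0.278, ωT=1.088398, cosh=1.653134, sinh=1.316378; start (x,ẋ)=(0.275660, 1.176919) → end (x,ẋ)=(0.656067, 1.824799)
phase 3: p=0.5144, T=0.300, ωT=1.174530, cosh=1.772793, sinh=1.463829; start (x,ẋ)=(0.656067, 1.824799) → end (x,ẋ)=(1.447826, 4.046889)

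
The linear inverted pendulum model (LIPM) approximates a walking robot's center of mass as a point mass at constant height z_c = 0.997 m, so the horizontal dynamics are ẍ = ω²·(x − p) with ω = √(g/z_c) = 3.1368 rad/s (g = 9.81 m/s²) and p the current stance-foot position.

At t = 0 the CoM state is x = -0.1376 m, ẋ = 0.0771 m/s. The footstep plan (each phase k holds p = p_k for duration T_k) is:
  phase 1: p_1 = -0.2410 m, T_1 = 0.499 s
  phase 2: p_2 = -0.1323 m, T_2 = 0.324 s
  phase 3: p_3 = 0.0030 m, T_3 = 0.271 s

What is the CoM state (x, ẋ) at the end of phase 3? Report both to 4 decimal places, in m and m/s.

phase 1: p=-0.2410, T=0.499, ωT=1.565263, cosh=2.496483, sinh=2.287450; start (x,ẋ)=(-0.137600, 0.077100) → end (x,ẋ)=(0.073360, 0.934402)
phase 2: p=-0.1323, T=0.324, ωT=1.016323, cosh=1.562470, sinh=1.200547; start (x,ẋ)=(0.073360, 0.934402) → end (x,ẋ)=(0.546661, 2.234466)
phase 3: p=0.0030, T=0.271, ωT=0.850073, cosh=1.383601, sinh=0.956217; start (x,ẋ)=(0.546661, 2.234466) → end (x,ẋ)=(1.436361, 4.722299)

x = 1.4364, ẋ = 4.7223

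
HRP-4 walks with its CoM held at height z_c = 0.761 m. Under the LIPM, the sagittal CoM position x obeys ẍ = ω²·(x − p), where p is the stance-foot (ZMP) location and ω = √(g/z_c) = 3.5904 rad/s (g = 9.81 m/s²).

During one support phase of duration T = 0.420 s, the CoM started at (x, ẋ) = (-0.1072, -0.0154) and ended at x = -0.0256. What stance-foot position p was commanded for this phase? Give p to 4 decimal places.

p = -0.1735

ωT = 3.5904·0.420 = 1.507968; cosh(ωT) = 2.369451, sinh(ωT) = 2.148091
x(T) = p + (x₀−p)·cosh(ωT) + (ẋ₀/ω)·sinh(ωT) ⇒ p·(1 − cosh) = x(T) − x₀·cosh − (ẋ₀/ω)·sinh
numerator   = -0.0256 − (-0.1072)·2.369451 − (-0.0154/3.5904)·2.148091 = 0.237619
denominator = 1 − 2.369451 = -1.369451
p = 0.237619 / -1.369451 = -0.1735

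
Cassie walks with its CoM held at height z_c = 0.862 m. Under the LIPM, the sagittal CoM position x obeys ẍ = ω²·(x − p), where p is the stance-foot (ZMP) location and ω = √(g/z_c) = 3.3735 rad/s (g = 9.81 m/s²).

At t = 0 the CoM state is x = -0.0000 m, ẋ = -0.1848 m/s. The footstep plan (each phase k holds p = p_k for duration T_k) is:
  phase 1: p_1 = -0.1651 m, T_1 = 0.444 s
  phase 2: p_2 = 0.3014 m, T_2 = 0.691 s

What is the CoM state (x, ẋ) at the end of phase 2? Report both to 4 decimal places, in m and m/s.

phase 1: p=-0.1651, T=0.444, ωT=1.497834, cosh=2.347803, sinh=2.124189; start (x,ẋ)=(-0.000000, -0.184800) → end (x,ẋ)=(0.106159, 0.749225)
phase 2: p=0.3014, T=0.691, ωT=2.331088, cosh=5.193163, sinh=5.095973; start (x,ẋ)=(0.106159, 0.749225) → end (x,ẋ)=(0.419255, 0.534413)

x = 0.4193, ẋ = 0.5344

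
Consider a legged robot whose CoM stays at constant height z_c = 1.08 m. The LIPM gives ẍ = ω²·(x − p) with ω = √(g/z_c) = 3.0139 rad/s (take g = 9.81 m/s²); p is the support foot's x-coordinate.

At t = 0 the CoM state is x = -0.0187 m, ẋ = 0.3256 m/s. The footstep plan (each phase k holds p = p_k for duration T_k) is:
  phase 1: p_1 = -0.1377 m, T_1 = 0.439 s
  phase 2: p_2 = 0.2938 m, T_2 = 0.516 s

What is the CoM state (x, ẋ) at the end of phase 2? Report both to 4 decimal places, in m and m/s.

phase 1: p=-0.1377, T=0.439, ωT=1.323102, cosh=2.010680, sinh=1.744372; start (x,ẋ)=(-0.018700, 0.325600) → end (x,ẋ)=(0.290020, 1.280304)
phase 2: p=0.2938, T=0.516, ωT=1.555172, cosh=2.473528, sinh=2.262375; start (x,ẋ)=(0.290020, 1.280304) → end (x,ẋ)=(1.245507, 3.141094)

x = 1.2455, ẋ = 3.1411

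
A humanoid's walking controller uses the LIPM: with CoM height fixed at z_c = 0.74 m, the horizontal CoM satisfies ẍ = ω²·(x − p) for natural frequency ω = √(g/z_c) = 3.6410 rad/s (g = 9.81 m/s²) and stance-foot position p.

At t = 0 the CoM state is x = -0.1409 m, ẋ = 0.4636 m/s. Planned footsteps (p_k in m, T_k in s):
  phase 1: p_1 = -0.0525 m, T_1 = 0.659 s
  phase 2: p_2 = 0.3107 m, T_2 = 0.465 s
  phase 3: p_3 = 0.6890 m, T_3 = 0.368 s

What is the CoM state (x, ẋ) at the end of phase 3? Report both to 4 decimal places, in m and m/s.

phase 1: p=-0.0525, T=0.659, ωT=2.399419, cosh=5.553772, sinh=5.463002; start (x,ẋ)=(-0.140900, 0.463600) → end (x,ẋ)=(0.152138, 0.816383)
phase 2: p=0.3107, T=0.465, ωT=1.693065, cosh=2.810036, sinh=2.626081; start (x,ẋ)=(0.152138, 0.816383) → end (x,ẋ)=(0.453953, 0.777963)
phase 3: p=0.6890, T=0.368, ωT=1.339888, cosh=2.040245, sinh=1.778370; start (x,ẋ)=(0.453953, 0.777963) → end (x,ẋ)=(0.589426, 0.065294)

x = 0.5894, ẋ = 0.0653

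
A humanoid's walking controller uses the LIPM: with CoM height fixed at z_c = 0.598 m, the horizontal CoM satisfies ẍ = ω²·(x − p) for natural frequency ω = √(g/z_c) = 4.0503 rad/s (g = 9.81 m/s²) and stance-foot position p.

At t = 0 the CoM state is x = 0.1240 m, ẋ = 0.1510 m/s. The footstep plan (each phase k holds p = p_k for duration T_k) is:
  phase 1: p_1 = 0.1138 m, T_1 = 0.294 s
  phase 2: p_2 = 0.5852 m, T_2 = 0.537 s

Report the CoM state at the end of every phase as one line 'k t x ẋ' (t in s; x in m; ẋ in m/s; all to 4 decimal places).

1 0.2940 0.1878 0.3330
2 0.8310 -0.8293 -5.5084

phase 1: p=0.1138, T=0.294, ωT=1.190788, cosh=1.796827, sinh=1.492846; start (x,ẋ)=(0.124000, 0.151000) → end (x,ẋ)=(0.187783, 0.332995)
phase 2: p=0.5852, T=0.537, ωT=2.175011, cosh=4.457945, sinh=4.344338; start (x,ẋ)=(0.187783, 0.332995) → end (x,ẋ)=(-0.829295, -5.508431)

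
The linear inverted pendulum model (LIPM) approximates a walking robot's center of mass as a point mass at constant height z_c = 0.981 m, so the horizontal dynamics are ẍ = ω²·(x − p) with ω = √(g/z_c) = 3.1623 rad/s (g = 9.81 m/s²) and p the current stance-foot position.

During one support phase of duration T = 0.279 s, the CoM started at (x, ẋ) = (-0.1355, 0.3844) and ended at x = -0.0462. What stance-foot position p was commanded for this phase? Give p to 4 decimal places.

ωT = 3.1623·0.279 = 0.882282; cosh(ωT) = 1.415122, sinh(ωT) = 1.001285
x(T) = p + (x₀−p)·cosh(ωT) + (ẋ₀/ω)·sinh(ωT) ⇒ p·(1 − cosh) = x(T) − x₀·cosh − (ẋ₀/ω)·sinh
numerator   = -0.0462 − (-0.1355)·1.415122 − (0.3844/3.1623)·1.001285 = 0.023836
denominator = 1 − 1.415122 = -0.415122
p = 0.023836 / -0.415122 = -0.0574

p = -0.0574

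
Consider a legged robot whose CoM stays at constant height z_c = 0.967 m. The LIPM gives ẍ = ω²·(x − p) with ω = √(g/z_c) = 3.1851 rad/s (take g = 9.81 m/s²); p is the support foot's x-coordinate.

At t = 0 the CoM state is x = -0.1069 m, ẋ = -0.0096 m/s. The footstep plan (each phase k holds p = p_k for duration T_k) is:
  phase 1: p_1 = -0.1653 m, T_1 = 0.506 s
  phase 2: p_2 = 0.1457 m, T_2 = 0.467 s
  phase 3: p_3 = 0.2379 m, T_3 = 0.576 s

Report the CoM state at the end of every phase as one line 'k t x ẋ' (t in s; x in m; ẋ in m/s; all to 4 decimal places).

phase 1: p=-0.1653, T=0.506, ωT=1.611661, cosh=2.605341, sinh=2.405785; start (x,ẋ)=(-0.106900, -0.009600) → end (x,ẋ)=(-0.020399, 0.422488)
phase 2: p=0.1457, T=0.467, ωT=1.487442, cosh=2.325854, sinh=2.099904; start (x,ẋ)=(-0.020399, 0.422488) → end (x,ẋ)=(0.037920, -0.128292)
phase 3: p=0.2379, T=0.576, ωT=1.834618, cosh=3.211207, sinh=3.051532; start (x,ẋ)=(0.037920, -0.128292) → end (x,ẋ)=(-0.527190, -2.355668)

1 0.5060 -0.0204 0.4225
2 0.9730 0.0379 -0.1283
3 1.5490 -0.5272 -2.3557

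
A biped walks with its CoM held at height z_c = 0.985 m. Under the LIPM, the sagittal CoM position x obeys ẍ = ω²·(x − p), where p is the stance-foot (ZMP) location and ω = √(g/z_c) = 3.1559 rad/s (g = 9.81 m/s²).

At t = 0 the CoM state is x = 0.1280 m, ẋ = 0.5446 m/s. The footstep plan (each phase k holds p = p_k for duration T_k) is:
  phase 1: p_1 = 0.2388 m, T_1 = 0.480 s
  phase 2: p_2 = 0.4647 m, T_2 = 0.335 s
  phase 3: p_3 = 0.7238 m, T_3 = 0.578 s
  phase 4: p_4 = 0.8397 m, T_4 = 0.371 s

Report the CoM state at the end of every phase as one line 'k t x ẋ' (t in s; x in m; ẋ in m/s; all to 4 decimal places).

1 0.4800 0.3481 0.5416
2 0.8150 0.4939 0.4080
3 1.3930 0.3830 -0.8927
4 1.7640 -0.3798 -3.6784

phase 1: p=0.2388, T=0.480, ωT=1.514832, cosh=2.384251, sinh=2.164406; start (x,ẋ)=(0.128000, 0.544600) → end (x,ẋ)=(0.348127, 0.541627)
phase 2: p=0.4647, T=0.335, ωT=1.057227, cosh=1.612897, sinh=1.265479; start (x,ẋ)=(0.348127, 0.541627) → end (x,ẋ)=(0.493866, 0.408029)
phase 3: p=0.7238, T=0.578, ωT=1.824110, cosh=3.179320, sinh=3.017959; start (x,ẋ)=(0.493866, 0.408029) → end (x,ẋ)=(0.382961, -0.892721)
phase 4: p=0.8397, T=0.371, ωT=1.170839, cosh=1.767402, sinh=1.457295; start (x,ẋ)=(0.382961, -0.892721) → end (x,ẋ)=(-0.379771, -3.678373)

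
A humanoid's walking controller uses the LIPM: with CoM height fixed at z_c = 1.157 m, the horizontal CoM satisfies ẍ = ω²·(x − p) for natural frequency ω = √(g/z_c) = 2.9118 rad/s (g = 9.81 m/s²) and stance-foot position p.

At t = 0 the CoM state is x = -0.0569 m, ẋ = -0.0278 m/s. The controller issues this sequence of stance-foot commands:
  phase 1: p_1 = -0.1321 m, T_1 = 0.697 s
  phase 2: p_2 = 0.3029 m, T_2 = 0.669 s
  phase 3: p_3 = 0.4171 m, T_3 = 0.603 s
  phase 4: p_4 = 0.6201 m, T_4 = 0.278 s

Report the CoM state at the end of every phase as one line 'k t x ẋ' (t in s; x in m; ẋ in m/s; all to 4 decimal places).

1 0.6970 0.1233 0.7112
2 1.3660 0.4994 0.7482
3 1.9690 1.3839 2.9030
4 2.2470 2.5462 5.9107

phase 1: p=-0.1321, T=0.697, ωT=2.029525, cosh=3.870933, sinh=3.739535; start (x,ẋ)=(-0.056900, -0.027800) → end (x,ẋ)=(0.123291, 0.711224)
phase 2: p=0.3029, T=0.669, ωT=1.947994, cosh=3.578582, sinh=3.436022; start (x,ẋ)=(0.123291, 0.711224) → end (x,ẋ)=(0.499425, 0.748189)
phase 3: p=0.4171, T=0.603, ωT=1.755815, cosh=2.980466, sinh=2.807700; start (x,ẋ)=(0.499425, 0.748189) → end (x,ẋ)=(1.383905, 2.902992)
phase 4: p=0.6201, T=0.278, ωT=0.809480, cosh=1.345915, sinh=0.900826; start (x,ẋ)=(1.383905, 2.902992) → end (x,ẋ)=(2.546218, 5.910659)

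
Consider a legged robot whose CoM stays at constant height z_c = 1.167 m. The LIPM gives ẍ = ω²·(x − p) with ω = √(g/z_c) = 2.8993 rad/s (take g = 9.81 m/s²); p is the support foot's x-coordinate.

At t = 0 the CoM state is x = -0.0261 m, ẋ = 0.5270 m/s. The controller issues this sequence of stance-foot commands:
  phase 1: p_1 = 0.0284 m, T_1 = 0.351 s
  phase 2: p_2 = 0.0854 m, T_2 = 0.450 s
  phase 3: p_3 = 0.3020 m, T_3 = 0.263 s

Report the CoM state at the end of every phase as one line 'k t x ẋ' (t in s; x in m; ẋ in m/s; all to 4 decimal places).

phase 1: p=0.0284, T=0.351, ωT=1.017654, cosh=1.564070, sinh=1.202628; start (x,ẋ)=(-0.026100, 0.527000) → end (x,ẋ)=(0.161757, 0.634235)
phase 2: p=0.0854, T=0.450, ωT=1.304685, cosh=1.978893, sinh=1.707635; start (x,ẋ)=(0.161757, 0.634235) → end (x,ẋ)=(0.610056, 1.633125)
phase 3: p=0.3020, T=0.263, ωT=0.762516, cosh=1.305077, sinh=0.838586; start (x,ẋ)=(0.610056, 1.633125) → end (x,ẋ)=(1.176398, 2.880335)

1 0.3510 0.1618 0.6342
2 0.8010 0.6101 1.6331
3 1.0640 1.1764 2.8803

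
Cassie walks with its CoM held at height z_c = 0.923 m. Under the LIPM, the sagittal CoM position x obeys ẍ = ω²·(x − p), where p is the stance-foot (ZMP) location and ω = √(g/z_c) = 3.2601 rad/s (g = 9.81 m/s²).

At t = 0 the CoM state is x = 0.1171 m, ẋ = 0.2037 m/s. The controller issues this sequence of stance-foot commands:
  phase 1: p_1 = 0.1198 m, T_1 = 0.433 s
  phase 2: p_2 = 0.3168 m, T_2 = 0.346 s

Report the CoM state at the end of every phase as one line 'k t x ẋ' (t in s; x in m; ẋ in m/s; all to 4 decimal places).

phase 1: p=0.1198, T=0.433, ωT=1.411623, cosh=2.173179, sinh=1.929431; start (x,ẋ)=(0.117100, 0.203700) → end (x,ẋ)=(0.234489, 0.425693)
phase 2: p=0.3168, T=0.346, ωT=1.127995, cosh=1.706568, sinh=1.382886; start (x,ẋ)=(0.234489, 0.425693) → end (x,ẋ)=(0.356903, 0.355386)

1 0.4330 0.2345 0.4257
2 0.7790 0.3569 0.3554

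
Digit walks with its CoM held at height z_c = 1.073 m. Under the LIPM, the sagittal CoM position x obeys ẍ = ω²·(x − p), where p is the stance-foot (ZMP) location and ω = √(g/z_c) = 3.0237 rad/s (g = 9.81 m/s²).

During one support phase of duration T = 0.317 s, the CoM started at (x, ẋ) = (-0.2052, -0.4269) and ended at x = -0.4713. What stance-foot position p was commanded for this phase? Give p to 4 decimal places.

ωT = 3.0237·0.317 = 0.958513; cosh(ωT) = 1.495639, sinh(ωT) = 1.112176
x(T) = p + (x₀−p)·cosh(ωT) + (ẋ₀/ω)·sinh(ωT) ⇒ p·(1 − cosh) = x(T) − x₀·cosh − (ẋ₀/ω)·sinh
numerator   = -0.4713 − (-0.2052)·1.495639 − (-0.4269/3.0237)·1.112176 = -0.007373
denominator = 1 − 1.495639 = -0.495639
p = -0.007373 / -0.495639 = 0.0149

p = 0.0149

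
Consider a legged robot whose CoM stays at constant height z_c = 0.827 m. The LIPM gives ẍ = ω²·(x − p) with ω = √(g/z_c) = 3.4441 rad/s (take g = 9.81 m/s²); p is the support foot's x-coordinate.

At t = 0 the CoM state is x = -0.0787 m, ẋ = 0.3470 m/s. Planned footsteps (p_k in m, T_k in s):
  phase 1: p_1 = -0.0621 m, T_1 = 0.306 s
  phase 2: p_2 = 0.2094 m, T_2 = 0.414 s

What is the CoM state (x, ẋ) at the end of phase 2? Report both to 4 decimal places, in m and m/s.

phase 1: p=-0.0621, T=0.306, ωT=1.053895, cosh=1.608690, sinh=1.260112; start (x,ẋ)=(-0.078700, 0.347000) → end (x,ẋ)=(0.038155, 0.486172)
phase 2: p=0.2094, T=0.414, ωT=1.425857, cosh=2.200863, sinh=1.960561; start (x,ẋ)=(0.038155, 0.486172) → end (x,ẋ)=(0.109267, -0.086313)

x = 0.1093, ẋ = -0.0863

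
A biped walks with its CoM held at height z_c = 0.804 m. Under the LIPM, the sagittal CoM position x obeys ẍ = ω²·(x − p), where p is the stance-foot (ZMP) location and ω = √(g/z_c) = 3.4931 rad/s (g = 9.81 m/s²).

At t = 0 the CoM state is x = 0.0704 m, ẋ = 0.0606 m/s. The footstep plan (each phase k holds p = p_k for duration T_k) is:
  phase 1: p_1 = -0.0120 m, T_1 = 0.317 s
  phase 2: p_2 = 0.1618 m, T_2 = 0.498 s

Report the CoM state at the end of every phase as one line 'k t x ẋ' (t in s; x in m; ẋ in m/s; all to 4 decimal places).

1 0.3170 0.1497 0.4897
2 0.8150 0.5131 1.3204

phase 1: p=-0.0120, T=0.317, ωT=1.107313, cosh=1.678330, sinh=1.347885; start (x,ẋ)=(0.070400, 0.060600) → end (x,ẋ)=(0.149678, 0.489670)
phase 2: p=0.1618, T=0.498, ωT=1.739564, cosh=2.935228, sinh=2.759631; start (x,ẋ)=(0.149678, 0.489670) → end (x,ẋ)=(0.513071, 1.320444)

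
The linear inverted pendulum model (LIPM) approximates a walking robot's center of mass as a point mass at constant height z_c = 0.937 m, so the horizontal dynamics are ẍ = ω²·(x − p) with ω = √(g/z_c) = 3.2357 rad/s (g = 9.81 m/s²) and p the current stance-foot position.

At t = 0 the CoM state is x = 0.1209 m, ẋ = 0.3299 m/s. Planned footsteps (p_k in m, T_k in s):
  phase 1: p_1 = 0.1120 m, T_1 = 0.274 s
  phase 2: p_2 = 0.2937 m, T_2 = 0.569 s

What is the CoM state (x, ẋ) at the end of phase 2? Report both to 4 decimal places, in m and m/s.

phase 1: p=0.1120, T=0.274, ωT=0.886582, cosh=1.419441, sinh=1.007379; start (x,ẋ)=(0.120900, 0.329900) → end (x,ẋ)=(0.227342, 0.497284)
phase 2: p=0.2937, T=0.569, ωT=1.841113, cosh=3.231096, sinh=3.072456; start (x,ẋ)=(0.227342, 0.497284) → end (x,ẋ)=(0.551485, 0.947068)

x = 0.5515, ẋ = 0.9471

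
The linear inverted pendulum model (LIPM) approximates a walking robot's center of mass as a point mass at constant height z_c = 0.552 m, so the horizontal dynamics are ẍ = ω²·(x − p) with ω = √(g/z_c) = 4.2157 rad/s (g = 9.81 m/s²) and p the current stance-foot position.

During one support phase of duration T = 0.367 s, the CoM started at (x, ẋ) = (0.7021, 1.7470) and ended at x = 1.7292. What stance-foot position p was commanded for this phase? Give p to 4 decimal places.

p = 0.6349

ωT = 4.2157·0.367 = 1.547162; cosh(ωT) = 2.455484, sinh(ωT) = 2.242633
x(T) = p + (x₀−p)·cosh(ωT) + (ẋ₀/ω)·sinh(ωT) ⇒ p·(1 − cosh) = x(T) − x₀·cosh − (ẋ₀/ω)·sinh
numerator   = 1.7292 − (0.7021)·2.455484 − (1.7470/4.2157)·2.242633 = -0.924150
denominator = 1 − 2.455484 = -1.455484
p = -0.924150 / -1.455484 = 0.6349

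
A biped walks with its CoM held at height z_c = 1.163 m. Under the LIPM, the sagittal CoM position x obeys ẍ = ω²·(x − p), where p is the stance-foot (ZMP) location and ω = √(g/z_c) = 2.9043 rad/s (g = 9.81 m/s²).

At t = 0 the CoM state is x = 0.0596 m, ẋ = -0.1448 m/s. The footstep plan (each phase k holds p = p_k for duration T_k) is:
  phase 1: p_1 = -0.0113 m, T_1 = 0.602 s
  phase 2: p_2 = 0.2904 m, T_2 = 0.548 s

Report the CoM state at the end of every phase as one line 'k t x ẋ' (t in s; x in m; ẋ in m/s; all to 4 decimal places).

1 0.6020 0.0597 0.1450
2 1.1500 -0.1822 -1.2065

phase 1: p=-0.0113, T=0.602, ωT=1.748389, cosh=2.959696, sinh=2.785641; start (x,ẋ)=(0.059600, -0.144800) → end (x,ẋ)=(0.059658, 0.145041)
phase 2: p=0.2904, T=0.548, ωT=1.591556, cosh=2.557498, sinh=2.353889; start (x,ẋ)=(0.059658, 0.145041) → end (x,ẋ)=(-0.182168, -1.206500)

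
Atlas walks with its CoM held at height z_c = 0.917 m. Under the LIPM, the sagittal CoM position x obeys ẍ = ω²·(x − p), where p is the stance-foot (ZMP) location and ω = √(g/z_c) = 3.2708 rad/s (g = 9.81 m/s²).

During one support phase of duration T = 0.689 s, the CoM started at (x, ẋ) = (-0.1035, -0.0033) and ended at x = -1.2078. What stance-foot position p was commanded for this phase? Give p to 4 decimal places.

p = 0.1848

ωT = 3.2708·0.689 = 2.253581; cosh(ωT) = 4.813398, sinh(ωT) = 4.708376
x(T) = p + (x₀−p)·cosh(ωT) + (ẋ₀/ω)·sinh(ωT) ⇒ p·(1 − cosh) = x(T) − x₀·cosh − (ẋ₀/ω)·sinh
numerator   = -1.2078 − (-0.1035)·4.813398 − (-0.0033/3.2708)·4.708376 = -0.704863
denominator = 1 − 4.813398 = -3.813398
p = -0.704863 / -3.813398 = 0.1848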